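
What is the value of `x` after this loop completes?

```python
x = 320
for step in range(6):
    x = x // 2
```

Halve 6 times: 320 // 2^6 = 5
`x` takes the values: 320 → 160 → 80 → 40 → 20 → 10 → 5

Answer: 5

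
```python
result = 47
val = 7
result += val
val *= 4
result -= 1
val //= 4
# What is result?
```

Trace:
`result = 47` → result = 47
`val = 7` → val = 7
`result += val` → result = 54
`val *= 4` → val = 28
`result -= 1` → result = 53
`val //= 4` → val = 7
So result = 53

Answer: 53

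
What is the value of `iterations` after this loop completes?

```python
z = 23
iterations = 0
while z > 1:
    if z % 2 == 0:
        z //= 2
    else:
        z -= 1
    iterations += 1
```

Steps to reduce 23 to 1
`iterations` takes the values: 0 → 1 → 2 → 3 → 4 → 5 → 6 → 7

Answer: 7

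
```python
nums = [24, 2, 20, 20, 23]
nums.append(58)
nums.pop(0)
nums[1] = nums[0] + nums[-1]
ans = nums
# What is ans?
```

Trace:
`nums = [24, 2, 20, 20, 23]` → nums = [24, 2, 20, 20, 23]
`nums.append(58)` → nums = [24, 2, 20, 20, 23, 58]
`nums.pop(0)` → nums = [2, 20, 20, 23, 58]
`nums[1] = nums[0] + nums[-1]` → nums = [2, 60, 20, 23, 58]
`ans = nums` → ans = [2, 60, 20, 23, 58]
So ans = [2, 60, 20, 23, 58]

Answer: [2, 60, 20, 23, 58]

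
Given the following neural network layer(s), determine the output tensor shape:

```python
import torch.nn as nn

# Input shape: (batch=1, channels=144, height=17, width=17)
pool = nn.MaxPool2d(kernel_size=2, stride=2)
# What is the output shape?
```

Input: (1, 144, 17, 17) -> Output: (1, 144, 8, 8)

Answer: (1, 144, 8, 8)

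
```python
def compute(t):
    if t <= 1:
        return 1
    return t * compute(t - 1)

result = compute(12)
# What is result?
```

compute(12) = 12 * 11 * 10 * 9 * 8 * 7 * 6 * 5 * 4 * 3 * 2 * 1 = 479001600

Answer: 479001600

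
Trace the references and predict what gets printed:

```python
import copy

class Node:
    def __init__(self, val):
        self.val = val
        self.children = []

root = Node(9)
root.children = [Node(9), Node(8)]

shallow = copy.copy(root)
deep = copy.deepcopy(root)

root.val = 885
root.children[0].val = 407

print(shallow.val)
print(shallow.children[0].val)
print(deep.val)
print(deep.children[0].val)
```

Key concept: deep copy with custom objects.
Step by step:
`root = Node(9)` → root = Node(val=9, children=[])
`root.children = [Node(9), Node(8)]` → root = Node(val=9, children=[Node(val=9, children=[]), Node(val=8, children=[])])
`shallow = copy.copy(root)` → shallow = Node(val=9, children=[Node(val=9, children=[]), Node(val=8, children=[])])
`deep = copy.deepcopy(root)` → deep = Node(val=9, children=[Node(val=9, children=[]), Node(val=8, children=[])])
`root.val = 885` → root = Node(val=885, children=[Node(val=9, children=[]), Node(val=8, children=[])])
`root.children[0].val = 407` → root = Node(val=885, children=[Node(val=407, children=[]), Node(val=8, children=[])]); shallow = Node(val=9, children=[Node(val=407, children=[]), Node(val=8, children=[])])
`print(shallow.val)` → prints 9
`print(shallow.children[0].val)` → prints 407
`print(deep.val)` → prints 9
`print(deep.children[0].val)` → prints 9

Answer:
9
407
9
9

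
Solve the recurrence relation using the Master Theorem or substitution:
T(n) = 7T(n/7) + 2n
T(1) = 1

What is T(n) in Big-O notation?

By Master Theorem: a=7, b=7, f(n)=2n. Since log_7(7) = 1 and f(n) = Θ(n^1), Case 2 applies. T(n) = O(n log n).

Answer: O(n log n)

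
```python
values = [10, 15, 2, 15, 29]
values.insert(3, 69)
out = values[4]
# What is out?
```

Trace:
`values = [10, 15, 2, 15, 29]` → values = [10, 15, 2, 15, 29]
`values.insert(3, 69)` → values = [10, 15, 2, 69, 15, 29]
`out = values[4]` → out = 15
So out = 15

Answer: 15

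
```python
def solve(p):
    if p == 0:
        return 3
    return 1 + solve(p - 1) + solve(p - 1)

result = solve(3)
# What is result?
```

solve(p) = 1 + 2·solve(p-1), solve(0)=3. Closed form: (3+1)·2^3 - 1 = 31.

Answer: 31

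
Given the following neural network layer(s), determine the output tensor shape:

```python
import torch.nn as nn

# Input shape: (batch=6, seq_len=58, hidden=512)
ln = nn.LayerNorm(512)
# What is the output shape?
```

Input: (6, 58, 512) -> Output: (6, 58, 512)

Answer: (6, 58, 512)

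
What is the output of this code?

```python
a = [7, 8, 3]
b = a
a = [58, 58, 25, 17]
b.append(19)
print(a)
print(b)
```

Key concept: rebinding vs mutation: a is rebound to a new list, b still points at the original.
Step by step:
`a = [7, 8, 3]` → a = [7, 8, 3]
`b = a` → b = [7, 8, 3] (same object as a)
`a = [58, 58, 25, 17]` → a = [58, 58, 25, 17]
`b.append(19)` → b = [7, 8, 3, 19]
`print(a)` → prints [58, 58, 25, 17]
`print(b)` → prints [7, 8, 3, 19]

Answer:
[58, 58, 25, 17]
[7, 8, 3, 19]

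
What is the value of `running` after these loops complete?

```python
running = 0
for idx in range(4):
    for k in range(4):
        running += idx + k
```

Sum of all idx+k for idx,k in 4x4
`running` takes the values: 0 → 1 → 3 → 6 → 7 → 9 → 12 → 16 → 18 → 21 → 25 → 30 → 33 → 37 → 42 → 48

Answer: 48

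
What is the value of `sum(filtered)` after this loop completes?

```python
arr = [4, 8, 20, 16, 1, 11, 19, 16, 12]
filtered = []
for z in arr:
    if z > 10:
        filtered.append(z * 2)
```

Sum of doubled values > 10
`filtered` takes the values: [] → [40] → [40, 32] → [40, 32, 22] → [40, 32, 22, 38] → [40, 32, 22, 38, 32] → [40, 32, 22, 38, 32, 24]
So `sum(filtered)` = 188

Answer: 188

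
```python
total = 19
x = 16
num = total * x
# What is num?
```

Trace:
`total = 19` → total = 19
`x = 16` → x = 16
`num = total * x` → num = 304
So num = 304

Answer: 304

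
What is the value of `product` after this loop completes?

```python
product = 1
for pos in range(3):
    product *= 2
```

2^3 = 8
`product` takes the values: 1 → 2 → 4 → 8

Answer: 8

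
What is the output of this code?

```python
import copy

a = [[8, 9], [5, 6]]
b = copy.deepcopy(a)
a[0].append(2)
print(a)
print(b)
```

Key concept: deep copy is fully independent.
Step by step:
`a = [[8, 9], [5, 6]]` → a = [[8, 9], [5, 6]]
`b = copy.deepcopy(a)` → b = [[8, 9], [5, 6]]
`a[0].append(2)` → a = [[8, 9, 2], [5, 6]]
`print(a)` → prints [[8, 9, 2], [5, 6]]
`print(b)` → prints [[8, 9], [5, 6]]

Answer:
[[8, 9, 2], [5, 6]]
[[8, 9], [5, 6]]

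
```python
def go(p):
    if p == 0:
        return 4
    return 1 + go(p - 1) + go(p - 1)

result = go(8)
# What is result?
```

go(p) = 1 + 2·go(p-1), go(0)=4. Closed form: (4+1)·2^8 - 1 = 1279.

Answer: 1279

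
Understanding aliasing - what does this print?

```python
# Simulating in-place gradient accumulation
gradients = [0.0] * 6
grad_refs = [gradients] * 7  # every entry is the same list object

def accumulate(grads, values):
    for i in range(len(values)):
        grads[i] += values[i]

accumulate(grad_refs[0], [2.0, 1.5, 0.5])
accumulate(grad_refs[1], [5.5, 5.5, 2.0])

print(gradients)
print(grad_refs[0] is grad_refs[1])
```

Key concept: gradient accumulation aliasing.
Step by step:
`gradients = [0.0] * 6` → gradients = [0.0, 0.0, 0.0, 0.0, 0.0, 0.0]
`grad_refs = [gradients] * 7` → grad_refs = [[0.0, 0.0, 0.0, 0.0, 0.0, 0.0], [0.0, 0.0, 0.0, 0.0, 0.0, 0.0], [0.0, 0.0, 0.0, 0.0, 0.0, 0.0], [0.0, 0.0, 0.0, 0.0, 0.0, 0.0], [0.0, 0.0, 0.0, 0.0, 0.0, 0.0], [0.0, 0.0, 0.0, 0.0, 0.0, 0.0], [0.0, 0.0, 0.0, 0.0, 0.0, 0.0]]
`accumulate(grad_refs[0], [2.0, 1.5, 0.5])` → gradients = [2.0, 1.5, 0.5, 0.0, 0.0, 0.0]; grad_refs = [[2.0, 1.5, 0.5, 0.0, 0.0, 0.0], [2.0, 1.5, 0.5, 0.0, 0.0, 0.0], [2.0, 1.5, 0.5, 0.0, 0.0, 0.0], [2.0, 1.5, 0.5, 0.0, 0.0, 0.0], [2.0, 1.5, 0.5, 0.0, 0.0, 0.0], [2.0, 1.5, 0.5, 0.0, 0.0, 0.0], [2.0, 1.5, 0.5, 0.0, 0.0, 0.0]]
`accumulate(grad_refs[1], [5.5, 5.5, 2.0])` → gradients = [7.5, 7.0, 2.5, 0.0, 0.0, 0.0]; grad_refs = [[7.5, 7.0, 2.5, 0.0, 0.0, 0.0], [7.5, 7.0, 2.5, 0.0, 0.0, 0.0], [7.5, 7.0, 2.5, 0.0, 0.0, 0.0], [7.5, 7.0, 2.5, 0.0, 0.0, 0.0], [7.5, 7.0, 2.5, 0.0, 0.0, 0.0], [7.5, 7.0, 2.5, 0.0, 0.0, 0.0], [7.5, 7.0, 2.5, 0.0, 0.0, 0.0]]
`print(gradients)` → prints [7.5, 7.0, 2.5, 0.0, 0.0, 0.0]
`print(grad_refs[0] is grad_refs[1])` → prints True

Answer:
[7.5, 7.0, 2.5, 0.0, 0.0, 0.0]
True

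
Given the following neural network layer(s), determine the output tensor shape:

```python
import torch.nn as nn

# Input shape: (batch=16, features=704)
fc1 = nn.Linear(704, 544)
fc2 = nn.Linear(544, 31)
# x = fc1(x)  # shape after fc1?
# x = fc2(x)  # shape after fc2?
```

Input: (16, 704) -> after fc1: (16, 544) -> Output: (16, 31)

Answer: (16, 31)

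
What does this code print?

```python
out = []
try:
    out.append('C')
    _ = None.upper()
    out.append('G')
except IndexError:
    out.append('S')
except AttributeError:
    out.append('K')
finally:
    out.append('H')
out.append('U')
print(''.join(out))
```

Execution trace: 'C' (try body) → 'K' (except AttributeError) → 'H' (finally) → 'U' (after the try/except). Output: CKHU

Answer: CKHU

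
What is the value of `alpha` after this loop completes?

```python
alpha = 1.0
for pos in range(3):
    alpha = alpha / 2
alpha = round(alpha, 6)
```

Halving LR 3 times: 1 / 2^3
`alpha` takes the values: 1.0 → 0.5 → 0.25 → 0.125

Answer: 0.125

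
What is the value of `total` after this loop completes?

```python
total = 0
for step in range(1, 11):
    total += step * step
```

Sum of squares 1² to 10² = 385
`total` takes the values: 0 → 1 → 5 → 14 → 30 → 55 → 91 → 140 → 204 → 285 → 385

Answer: 385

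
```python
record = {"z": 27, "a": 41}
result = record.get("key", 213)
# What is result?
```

Trace:
`record = {"z": 27, "a": 41}` → record = {'z': 27, 'a': 41}
`result = record.get("key", 213)` → result = 213
So result = 213

Answer: 213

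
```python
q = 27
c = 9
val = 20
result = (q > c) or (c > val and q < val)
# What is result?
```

Trace:
`q = 27` → q = 27
`c = 9` → c = 9
`val = 20` → val = 20
`result = (q > c) or (c > val and q < val)` → result = True
So result = True

Answer: True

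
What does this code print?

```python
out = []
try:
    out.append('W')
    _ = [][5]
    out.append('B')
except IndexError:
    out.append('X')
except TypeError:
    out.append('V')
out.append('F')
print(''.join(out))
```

Execution trace: 'W' (try body) → 'X' (except IndexError) → 'F' (after the try/except). Output: WXF

Answer: WXF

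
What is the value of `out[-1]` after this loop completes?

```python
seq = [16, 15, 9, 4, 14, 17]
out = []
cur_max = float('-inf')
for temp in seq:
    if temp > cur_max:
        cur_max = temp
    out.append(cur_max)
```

Running max ends at 17
`out` takes the values: [] → [16] → [16, 16] → [16, 16, 16] → [16, 16, 16, 16] → [16, 16, 16, 16, 16] → [16, 16, 16, 16, 16, 17]
So `out[-1]` = 17

Answer: 17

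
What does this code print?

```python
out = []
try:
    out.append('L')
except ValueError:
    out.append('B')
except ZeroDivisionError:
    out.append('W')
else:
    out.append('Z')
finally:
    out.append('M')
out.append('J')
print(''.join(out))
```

Execution trace: 'L' (try body, no exception) → 'Z' (else) → 'M' (finally) → 'J' (after the try/except). Output: LZMJ

Answer: LZMJ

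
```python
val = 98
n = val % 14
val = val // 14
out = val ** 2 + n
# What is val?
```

Trace:
`val = 98` → val = 98
`n = val % 14` → n = 0
`val = val // 14` → val = 7
`out = val ** 2 + n` → out = 49
So val = 7

Answer: 7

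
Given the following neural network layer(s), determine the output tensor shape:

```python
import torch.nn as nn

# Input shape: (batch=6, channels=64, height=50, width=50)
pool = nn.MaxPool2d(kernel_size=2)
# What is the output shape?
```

Input: (6, 64, 50, 50) -> Output: (6, 64, 25, 25)

Answer: (6, 64, 25, 25)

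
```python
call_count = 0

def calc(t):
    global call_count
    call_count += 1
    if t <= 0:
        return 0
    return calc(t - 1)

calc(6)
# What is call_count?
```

Linear recursion stepping by 1: 7 calls from t=6 down to ≤0.

Answer: 7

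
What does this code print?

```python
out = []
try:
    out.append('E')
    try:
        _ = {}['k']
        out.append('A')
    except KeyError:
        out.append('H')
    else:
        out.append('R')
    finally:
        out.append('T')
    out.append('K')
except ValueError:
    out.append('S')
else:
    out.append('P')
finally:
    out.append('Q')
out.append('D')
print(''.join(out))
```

Execution trace: 'E' (try body) → 'H' (inner except KeyError) → 'T' (inner finally) → 'K' (try body, no exception) → 'P' (else) → 'Q' (finally) → 'D' (after the try/except). Output: EHTKPQD

Answer: EHTKPQD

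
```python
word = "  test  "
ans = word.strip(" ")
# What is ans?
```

Trace:
`word = "  test  "` → word = '  test  '
`ans = word.strip(" ")` → ans = 'test'
So ans = 'test'

Answer: 'test'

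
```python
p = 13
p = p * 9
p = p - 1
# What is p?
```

Trace:
`p = 13` → p = 13
`p = p * 9` → p = 117
`p = p - 1` → p = 116
So p = 116

Answer: 116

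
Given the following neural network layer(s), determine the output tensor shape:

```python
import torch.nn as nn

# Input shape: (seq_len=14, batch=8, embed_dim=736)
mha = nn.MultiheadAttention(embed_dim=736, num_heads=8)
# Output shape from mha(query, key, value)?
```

Input: (14, 8, 736) -> Output: (14, 8, 736)

Answer: (14, 8, 736)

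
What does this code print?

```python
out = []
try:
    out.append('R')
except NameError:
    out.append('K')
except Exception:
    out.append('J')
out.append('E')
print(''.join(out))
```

Execution trace: 'R' (try body, no exception) → 'E' (after the try/except). Output: RE

Answer: RE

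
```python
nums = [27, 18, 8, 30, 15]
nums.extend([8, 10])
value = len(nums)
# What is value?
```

Trace:
`nums = [27, 18, 8, 30, 15]` → nums = [27, 18, 8, 30, 15]
`nums.extend([8, 10])` → nums = [27, 18, 8, 30, 15, 8, 10]
`value = len(nums)` → value = 7
So value = 7

Answer: 7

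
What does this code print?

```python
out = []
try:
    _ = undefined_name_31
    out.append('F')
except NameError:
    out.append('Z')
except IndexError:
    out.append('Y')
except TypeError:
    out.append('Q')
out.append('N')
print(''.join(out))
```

Execution trace: 'Z' (except NameError) → 'N' (after the try/except). Output: ZN

Answer: ZN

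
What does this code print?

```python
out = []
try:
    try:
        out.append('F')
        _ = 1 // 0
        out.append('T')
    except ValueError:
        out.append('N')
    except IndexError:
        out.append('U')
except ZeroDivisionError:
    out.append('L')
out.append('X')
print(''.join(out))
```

Execution trace: 'F' (try body) → 'L' (outer except ZeroDivisionError) → 'X' (after the try/except). Output: FLX

Answer: FLX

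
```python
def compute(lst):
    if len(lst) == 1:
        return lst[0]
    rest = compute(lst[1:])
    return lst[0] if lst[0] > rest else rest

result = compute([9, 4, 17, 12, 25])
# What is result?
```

Recursive max over [9, 4, 17, 12, 25] = 25

Answer: 25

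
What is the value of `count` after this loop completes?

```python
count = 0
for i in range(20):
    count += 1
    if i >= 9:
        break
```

Loop breaks when i reaches 9, count is 10
`count` takes the values: 0 → 1 → 2 → 3 → 4 → 5 → 6 → 7 → 8 → 9 → 10

Answer: 10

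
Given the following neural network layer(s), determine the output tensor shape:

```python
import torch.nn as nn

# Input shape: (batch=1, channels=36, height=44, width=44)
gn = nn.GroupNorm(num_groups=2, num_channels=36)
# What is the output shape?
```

Input: (1, 36, 44, 44) -> Output: (1, 36, 44, 44)

Answer: (1, 36, 44, 44)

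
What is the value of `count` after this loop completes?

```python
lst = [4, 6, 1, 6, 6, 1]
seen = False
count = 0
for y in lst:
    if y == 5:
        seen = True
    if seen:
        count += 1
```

Count elements after first 5 in [4, 6, 1, 6, 6, 1]
`count` takes the values: 0

Answer: 0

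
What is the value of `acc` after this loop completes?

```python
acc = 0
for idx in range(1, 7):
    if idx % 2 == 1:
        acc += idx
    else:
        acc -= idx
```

Add odd, subtract even
`acc` takes the values: 0 → 1 → -1 → 2 → -2 → 3 → -3

Answer: -3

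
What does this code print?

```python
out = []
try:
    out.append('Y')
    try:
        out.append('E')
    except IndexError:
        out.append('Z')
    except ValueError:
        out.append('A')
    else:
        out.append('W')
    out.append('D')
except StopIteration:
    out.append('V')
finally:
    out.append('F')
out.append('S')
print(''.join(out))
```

Execution trace: 'Y' (try body) → 'E' (inner try body, no exception) → 'W' (inner else) → 'D' (try body, no exception) → 'F' (finally) → 'S' (after the try/except). Output: YEWDFS

Answer: YEWDFS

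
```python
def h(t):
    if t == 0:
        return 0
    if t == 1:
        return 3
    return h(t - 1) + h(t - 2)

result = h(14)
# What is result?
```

Build up from base cases: h(0)=0, h(1)=3, h(2)=3, h(3)=6, h(4)=9, h(5)=15, h(6)=24, ..., h(14)=1131

Answer: 1131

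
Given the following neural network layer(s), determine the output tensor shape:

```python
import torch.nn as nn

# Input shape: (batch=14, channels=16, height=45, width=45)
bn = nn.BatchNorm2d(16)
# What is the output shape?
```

Input: (14, 16, 45, 45) -> Output: (14, 16, 45, 45)

Answer: (14, 16, 45, 45)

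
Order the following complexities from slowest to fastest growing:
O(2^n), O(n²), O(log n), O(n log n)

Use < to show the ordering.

Ordered by growth rate: O(log n) < O(n log n) < O(n²) < O(2^n)

Answer: O(log n) < O(n log n) < O(n²) < O(2^n)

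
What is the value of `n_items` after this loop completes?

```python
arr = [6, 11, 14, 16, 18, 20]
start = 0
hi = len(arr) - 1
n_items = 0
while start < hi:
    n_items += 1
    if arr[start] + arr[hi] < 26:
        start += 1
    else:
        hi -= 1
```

Steps to find pair summing to 26
`n_items` takes the values: 0 → 1 → 2 → 3 → 4 → 5

Answer: 5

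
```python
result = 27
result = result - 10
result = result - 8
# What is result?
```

Trace:
`result = 27` → result = 27
`result = result - 10` → result = 17
`result = result - 8` → result = 9
So result = 9

Answer: 9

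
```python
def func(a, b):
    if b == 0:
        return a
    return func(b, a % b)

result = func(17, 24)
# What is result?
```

func(17, 24) -> func(24, 17) -> func(17, 7) -> func(7, 3) -> func(3, 1) -> func(1, 0) -> 1

Answer: 1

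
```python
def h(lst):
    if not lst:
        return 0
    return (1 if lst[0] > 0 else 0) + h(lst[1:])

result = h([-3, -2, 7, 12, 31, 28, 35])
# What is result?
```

Count of positive elements in [-3, -2, 7, 12, 31, 28, 35] = 5

Answer: 5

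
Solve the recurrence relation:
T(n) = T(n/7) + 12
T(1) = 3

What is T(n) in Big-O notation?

Each step divides n by 7 and adds 12. After log_7(n) steps we reach T(1)=3. So T(n) = 12·log_7(n) + 3 = O(log n).

Answer: O(log n)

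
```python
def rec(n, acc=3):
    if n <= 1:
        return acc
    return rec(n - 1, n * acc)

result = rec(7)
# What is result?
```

Accumulator trace (n, acc): (7, 3) -> (6, 21) -> (5, 126) -> (4, 630) -> (3, 2520) -> (2, 7560) -> (1, 15120) -> return 15120

Answer: 15120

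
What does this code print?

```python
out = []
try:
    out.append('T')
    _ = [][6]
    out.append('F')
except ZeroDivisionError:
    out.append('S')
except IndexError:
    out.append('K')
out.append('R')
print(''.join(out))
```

Execution trace: 'T' (try body) → 'K' (except IndexError) → 'R' (after the try/except). Output: TKR

Answer: TKR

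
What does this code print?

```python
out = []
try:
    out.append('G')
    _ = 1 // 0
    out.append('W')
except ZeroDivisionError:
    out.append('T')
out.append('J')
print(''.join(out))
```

Execution trace: 'G' (try body) → 'T' (except ZeroDivisionError) → 'J' (after the try/except). Output: GTJ

Answer: GTJ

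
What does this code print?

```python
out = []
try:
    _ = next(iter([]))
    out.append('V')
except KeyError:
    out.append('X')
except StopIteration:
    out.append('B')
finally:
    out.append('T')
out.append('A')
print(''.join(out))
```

Execution trace: 'B' (except StopIteration) → 'T' (finally) → 'A' (after the try/except). Output: BTA

Answer: BTA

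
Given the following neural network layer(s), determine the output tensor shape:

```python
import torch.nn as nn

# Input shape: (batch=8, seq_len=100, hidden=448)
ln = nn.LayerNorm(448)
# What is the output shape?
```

Input: (8, 100, 448) -> Output: (8, 100, 448)

Answer: (8, 100, 448)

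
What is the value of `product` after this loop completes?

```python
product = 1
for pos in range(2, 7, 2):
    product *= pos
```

Product of even numbers 2 to 6
`product` takes the values: 1 → 2 → 8 → 48

Answer: 48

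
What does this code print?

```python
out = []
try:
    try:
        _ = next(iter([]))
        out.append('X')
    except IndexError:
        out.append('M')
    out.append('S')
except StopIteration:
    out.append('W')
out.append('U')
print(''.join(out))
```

Execution trace: 'W' (except StopIteration) → 'U' (after the try/except). Output: WU

Answer: WU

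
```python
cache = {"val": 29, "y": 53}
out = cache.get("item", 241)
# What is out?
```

Trace:
`cache = {"val": 29, "y": 53}` → cache = {'val': 29, 'y': 53}
`out = cache.get("item", 241)` → out = 241
So out = 241

Answer: 241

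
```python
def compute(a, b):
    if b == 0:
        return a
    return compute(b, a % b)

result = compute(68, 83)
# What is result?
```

compute(68, 83) -> compute(83, 68) -> compute(68, 15) -> compute(15, 8) -> compute(8, 7) -> compute(7, 1) -> compute(1, 0) -> 1

Answer: 1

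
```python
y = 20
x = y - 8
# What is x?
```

Trace:
`y = 20` → y = 20
`x = y - 8` → x = 12
So x = 12

Answer: 12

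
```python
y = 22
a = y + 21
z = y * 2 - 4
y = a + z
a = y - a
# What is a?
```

Trace:
`y = 22` → y = 22
`a = y + 21` → a = 43
`z = y * 2 - 4` → z = 40
`y = a + z` → y = 83
`a = y - a` → a = 40
So a = 40

Answer: 40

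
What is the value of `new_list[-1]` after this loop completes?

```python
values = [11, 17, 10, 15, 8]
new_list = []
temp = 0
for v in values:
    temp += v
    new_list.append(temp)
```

Cumulative sum ends at 61
`new_list` takes the values: [] → [11] → [11, 28] → [11, 28, 38] → [11, 28, 38, 53] → [11, 28, 38, 53, 61]
So `new_list[-1]` = 61

Answer: 61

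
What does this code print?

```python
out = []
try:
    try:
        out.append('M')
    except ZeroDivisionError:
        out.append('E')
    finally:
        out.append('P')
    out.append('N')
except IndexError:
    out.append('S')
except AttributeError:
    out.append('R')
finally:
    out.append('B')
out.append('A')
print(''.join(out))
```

Execution trace: 'M' (inner try body, no exception) → 'P' (inner finally) → 'N' (try body, no exception) → 'B' (finally) → 'A' (after the try/except). Output: MPNBA

Answer: MPNBA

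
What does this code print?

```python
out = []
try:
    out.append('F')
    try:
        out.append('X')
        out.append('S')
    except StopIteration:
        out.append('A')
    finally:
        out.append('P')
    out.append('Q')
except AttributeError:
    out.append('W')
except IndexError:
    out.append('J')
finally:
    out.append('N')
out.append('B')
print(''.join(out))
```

Execution trace: 'F' (try body) → 'X' (inner try body) → 'S' (inner try body, no exception) → 'P' (inner finally) → 'Q' (try body, no exception) → 'N' (finally) → 'B' (after the try/except). Output: FXSPQNB

Answer: FXSPQNB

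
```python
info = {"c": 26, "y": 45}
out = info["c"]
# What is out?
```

Trace:
`info = {"c": 26, "y": 45}` → info = {'c': 26, 'y': 45}
`out = info["c"]` → out = 26
So out = 26

Answer: 26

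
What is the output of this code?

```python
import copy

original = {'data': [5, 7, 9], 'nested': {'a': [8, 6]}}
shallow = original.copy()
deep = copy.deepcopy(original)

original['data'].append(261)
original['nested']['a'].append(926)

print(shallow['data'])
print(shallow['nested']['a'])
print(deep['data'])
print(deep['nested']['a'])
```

Key concept: comparing shallow vs deep copy.
Step by step:
`original = {'data': [5, 7, 9], 'nested': {'a': [8, 6]}}` → original = {'data': [5, 7, 9], 'nested': {'a': [8, 6]}}
`shallow = original.copy()` → shallow = {'data': [5, 7, 9], 'nested': {'a': [8, 6]}}
`deep = copy.deepcopy(original)` → deep = {'data': [5, 7, 9], 'nested': {'a': [8, 6]}}
`original['data'].append(261)` → original = {'data': [5, 7, 9, 261], 'nested': {'a': [8, 6]}}; shallow = {'data': [5, 7, 9, 261], 'nested': {'a': [8, 6]}}
`original['nested']['a'].append(926)` → original = {'data': [5, 7, 9, 261], 'nested': {'a': [8, 6, 926]}}; shallow = {'data': [5, 7, 9, 261], 'nested': {'a': [8, 6, 926]}}
`print(shallow['data'])` → prints [5, 7, 9, 261]
`print(shallow['nested']['a'])` → prints [8, 6, 926]
`print(deep['data'])` → prints [5, 7, 9]
`print(deep['nested']['a'])` → prints [8, 6]

Answer:
[5, 7, 9, 261]
[8, 6, 926]
[5, 7, 9]
[8, 6]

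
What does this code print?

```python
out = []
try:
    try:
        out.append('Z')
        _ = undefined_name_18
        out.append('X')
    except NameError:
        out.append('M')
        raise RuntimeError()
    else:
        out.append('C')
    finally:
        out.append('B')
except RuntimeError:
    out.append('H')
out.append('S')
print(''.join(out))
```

Execution trace: 'Z' (inner try body) → 'M' (inner except NameError) → 'B' (inner finally) → 'H' (outer except RuntimeError) → 'S' (after the try/except). Output: ZMBHS

Answer: ZMBHS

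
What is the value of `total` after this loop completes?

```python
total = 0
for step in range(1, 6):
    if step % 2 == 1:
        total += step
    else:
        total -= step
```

Add odd, subtract even
`total` takes the values: 0 → 1 → -1 → 2 → -2 → 3

Answer: 3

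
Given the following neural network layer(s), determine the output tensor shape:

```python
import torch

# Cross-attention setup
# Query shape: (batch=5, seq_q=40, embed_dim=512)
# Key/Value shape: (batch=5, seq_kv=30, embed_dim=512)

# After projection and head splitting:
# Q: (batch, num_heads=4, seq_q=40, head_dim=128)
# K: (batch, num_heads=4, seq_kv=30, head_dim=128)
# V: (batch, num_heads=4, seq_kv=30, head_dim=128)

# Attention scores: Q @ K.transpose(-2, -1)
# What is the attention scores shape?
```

Input: (5, 40, 512) -> Output: (5, 4, 40, 30)

Answer: (5, 4, 40, 30)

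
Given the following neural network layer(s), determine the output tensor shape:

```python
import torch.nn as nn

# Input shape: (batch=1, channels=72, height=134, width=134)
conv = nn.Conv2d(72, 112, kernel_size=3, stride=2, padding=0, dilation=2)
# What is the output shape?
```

Input: (1, 72, 134, 134) -> Output: (1, 112, 65, 65)

Answer: (1, 112, 65, 65)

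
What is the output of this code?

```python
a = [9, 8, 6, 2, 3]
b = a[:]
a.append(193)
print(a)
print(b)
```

Key concept: slice [:] creates copy.
Step by step:
`a = [9, 8, 6, 2, 3]` → a = [9, 8, 6, 2, 3]
`b = a[:]` → b = [9, 8, 6, 2, 3]
`a.append(193)` → a = [9, 8, 6, 2, 3, 193]
`print(a)` → prints [9, 8, 6, 2, 3, 193]
`print(b)` → prints [9, 8, 6, 2, 3]

Answer:
[9, 8, 6, 2, 3, 193]
[9, 8, 6, 2, 3]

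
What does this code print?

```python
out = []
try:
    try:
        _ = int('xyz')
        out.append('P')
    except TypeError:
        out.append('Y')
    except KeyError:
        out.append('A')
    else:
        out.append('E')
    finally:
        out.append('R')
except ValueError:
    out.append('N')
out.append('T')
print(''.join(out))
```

Execution trace: 'R' (finally) → 'N' (outer except ValueError) → 'T' (after the try/except). Output: RNT

Answer: RNT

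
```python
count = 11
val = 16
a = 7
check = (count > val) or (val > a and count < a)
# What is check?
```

Trace:
`count = 11` → count = 11
`val = 16` → val = 16
`a = 7` → a = 7
`check = (count > val) or (val > a and count < a)` → check = False
So check = False

Answer: False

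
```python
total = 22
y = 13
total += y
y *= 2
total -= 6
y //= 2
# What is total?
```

Trace:
`total = 22` → total = 22
`y = 13` → y = 13
`total += y` → total = 35
`y *= 2` → y = 26
`total -= 6` → total = 29
`y //= 2` → y = 13
So total = 29

Answer: 29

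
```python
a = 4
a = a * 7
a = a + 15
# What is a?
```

Trace:
`a = 4` → a = 4
`a = a * 7` → a = 28
`a = a + 15` → a = 43
So a = 43

Answer: 43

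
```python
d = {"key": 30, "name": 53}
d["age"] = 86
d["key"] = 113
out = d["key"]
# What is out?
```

Trace:
`d = {"key": 30, "name": 53}` → d = {'key': 30, 'name': 53}
`d["age"] = 86` → d = {'key': 30, 'name': 53, 'age': 86}
`d["key"] = 113` → d = {'key': 113, 'name': 53, 'age': 86}
`out = d["key"]` → out = 113
So out = 113

Answer: 113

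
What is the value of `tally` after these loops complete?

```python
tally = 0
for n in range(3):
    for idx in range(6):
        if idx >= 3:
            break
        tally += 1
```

Inner breaks at 3, outer runs 3 times
`tally` takes the values: 0 → 1 → 2 → 3 → 4 → 5 → 6 → 7 → 8 → 9

Answer: 9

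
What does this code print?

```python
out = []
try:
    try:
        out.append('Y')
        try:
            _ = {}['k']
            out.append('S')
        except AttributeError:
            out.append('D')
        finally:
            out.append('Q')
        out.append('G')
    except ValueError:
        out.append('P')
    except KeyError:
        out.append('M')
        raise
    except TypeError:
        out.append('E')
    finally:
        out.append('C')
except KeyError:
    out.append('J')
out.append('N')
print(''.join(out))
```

Execution trace: 'Y' (try body) → 'Q' (inner finally) → 'M' (except KeyError) → 'C' (finally) → 'J' (outer except KeyError) → 'N' (after the try/except). Output: YQMCJN

Answer: YQMCJN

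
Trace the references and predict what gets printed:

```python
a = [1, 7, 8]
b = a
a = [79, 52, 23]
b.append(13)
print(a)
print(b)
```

Key concept: rebinding vs mutation: a is rebound to a new list, b still points at the original.
Step by step:
`a = [1, 7, 8]` → a = [1, 7, 8]
`b = a` → b = [1, 7, 8] (same object as a)
`a = [79, 52, 23]` → a = [79, 52, 23]
`b.append(13)` → b = [1, 7, 8, 13]
`print(a)` → prints [79, 52, 23]
`print(b)` → prints [1, 7, 8, 13]

Answer:
[79, 52, 23]
[1, 7, 8, 13]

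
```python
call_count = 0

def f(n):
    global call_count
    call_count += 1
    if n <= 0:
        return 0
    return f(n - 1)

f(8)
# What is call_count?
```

Linear recursion stepping by 1: 9 calls from n=8 down to ≤0.

Answer: 9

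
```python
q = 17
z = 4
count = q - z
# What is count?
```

Trace:
`q = 17` → q = 17
`z = 4` → z = 4
`count = q - z` → count = 13
So count = 13

Answer: 13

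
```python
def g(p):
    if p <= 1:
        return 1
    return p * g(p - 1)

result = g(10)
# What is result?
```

g(10) = 10 * 9 * 8 * 7 * 6 * 5 * 4 * 3 * 2 * 1 = 3628800

Answer: 3628800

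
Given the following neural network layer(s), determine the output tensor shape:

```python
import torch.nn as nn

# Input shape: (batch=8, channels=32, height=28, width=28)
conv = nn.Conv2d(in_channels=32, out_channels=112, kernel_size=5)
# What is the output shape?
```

Input: (8, 32, 28, 28) -> Output: (8, 112, 24, 24)

Answer: (8, 112, 24, 24)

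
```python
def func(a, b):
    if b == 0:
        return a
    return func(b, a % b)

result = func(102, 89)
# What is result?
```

func(102, 89) -> func(89, 13) -> func(13, 11) -> func(11, 2) -> func(2, 1) -> func(1, 0) -> 1

Answer: 1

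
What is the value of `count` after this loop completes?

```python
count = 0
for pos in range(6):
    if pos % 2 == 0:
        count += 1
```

Count numbers divisible by 2 in range(6)
`count` takes the values: 0 → 1 → 2 → 3

Answer: 3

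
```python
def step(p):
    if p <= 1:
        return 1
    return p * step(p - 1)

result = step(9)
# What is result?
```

step(9) = 9 * 8 * 7 * 6 * 5 * 4 * 3 * 2 * 1 = 362880

Answer: 362880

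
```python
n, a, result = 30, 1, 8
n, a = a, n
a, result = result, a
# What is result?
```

Trace:
`n, a, result = 30, 1, 8` → n = 30; a = 1; result = 8
`n, a = a, n` → n = 1; a = 30
`a, result = result, a` → a = 8; result = 30
So result = 30

Answer: 30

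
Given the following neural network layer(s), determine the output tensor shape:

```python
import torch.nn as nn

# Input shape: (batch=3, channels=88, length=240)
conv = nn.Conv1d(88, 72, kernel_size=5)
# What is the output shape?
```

Input: (3, 88, 240) -> Output: (3, 72, 236)

Answer: (3, 72, 236)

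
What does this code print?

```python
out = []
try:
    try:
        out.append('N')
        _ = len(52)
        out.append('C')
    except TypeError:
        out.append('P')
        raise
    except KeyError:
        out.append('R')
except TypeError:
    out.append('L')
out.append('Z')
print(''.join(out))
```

Execution trace: 'N' (inner try body) → 'P' (inner except TypeError) → 'L' (outer except TypeError) → 'Z' (after the try/except). Output: NPLZ

Answer: NPLZ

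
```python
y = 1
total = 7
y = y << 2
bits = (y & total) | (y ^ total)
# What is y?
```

Trace:
`y = 1` → y = 1
`total = 7` → total = 7
`y = y << 2` → y = 4
`bits = (y & total) | (y ^ total)` → bits = 7
So y = 4

Answer: 4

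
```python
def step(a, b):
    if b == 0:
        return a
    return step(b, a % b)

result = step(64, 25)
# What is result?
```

step(64, 25) -> step(25, 14) -> step(14, 11) -> step(11, 3) -> step(3, 2) -> step(2, 1) -> step(1, 0) -> 1

Answer: 1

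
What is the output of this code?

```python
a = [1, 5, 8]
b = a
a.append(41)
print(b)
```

Key concept: basic list aliasing.
Step by step:
`a = [1, 5, 8]` → a = [1, 5, 8]
`b = a` → b = [1, 5, 8] (same object as a)
`a.append(41)` → a = [1, 5, 8, 41] (same object as b); b = [1, 5, 8, 41] (same object as a)
`print(b)` → prints [1, 5, 8, 41]

Answer: [1, 5, 8, 41]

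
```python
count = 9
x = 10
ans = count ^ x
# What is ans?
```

Trace:
`count = 9` → count = 9
`x = 10` → x = 10
`ans = count ^ x` → ans = 3
So ans = 3

Answer: 3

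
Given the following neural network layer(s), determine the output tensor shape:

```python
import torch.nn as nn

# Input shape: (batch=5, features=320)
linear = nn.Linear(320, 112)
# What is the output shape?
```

Input: (5, 320) -> Output: (5, 112)

Answer: (5, 112)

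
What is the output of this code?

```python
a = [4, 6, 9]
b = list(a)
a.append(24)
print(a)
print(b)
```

Key concept: list() constructor creates copy.
Step by step:
`a = [4, 6, 9]` → a = [4, 6, 9]
`b = list(a)` → b = [4, 6, 9]
`a.append(24)` → a = [4, 6, 9, 24]
`print(a)` → prints [4, 6, 9, 24]
`print(b)` → prints [4, 6, 9]

Answer:
[4, 6, 9, 24]
[4, 6, 9]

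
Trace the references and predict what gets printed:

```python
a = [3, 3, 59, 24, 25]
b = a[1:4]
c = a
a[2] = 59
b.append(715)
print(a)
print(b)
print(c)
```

Key concept: slice vs alias.
Step by step:
`a = [3, 3, 59, 24, 25]` → a = [3, 3, 59, 24, 25]
`b = a[1:4]` → b = [3, 59, 24]
`c = a` → c = [3, 3, 59, 24, 25] (same object as a)
`a[2] = 59` → a = [3, 3, 59, 24, 25] (same object as c)
`b.append(715)` → b = [3, 59, 24, 715]
`print(a)` → prints [3, 3, 59, 24, 25]
`print(b)` → prints [3, 59, 24, 715]
`print(c)` → prints [3, 3, 59, 24, 25]

Answer:
[3, 3, 59, 24, 25]
[3, 59, 24, 715]
[3, 3, 59, 24, 25]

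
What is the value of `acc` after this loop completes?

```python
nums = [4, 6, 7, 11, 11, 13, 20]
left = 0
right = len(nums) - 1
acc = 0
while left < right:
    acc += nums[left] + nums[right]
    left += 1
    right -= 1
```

Sum of pairs from ends
`acc` takes the values: 0 → 24 → 43 → 61

Answer: 61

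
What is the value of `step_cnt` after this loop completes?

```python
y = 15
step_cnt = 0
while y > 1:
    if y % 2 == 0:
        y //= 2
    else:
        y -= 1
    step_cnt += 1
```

Steps to reduce 15 to 1
`step_cnt` takes the values: 0 → 1 → 2 → 3 → 4 → 5 → 6

Answer: 6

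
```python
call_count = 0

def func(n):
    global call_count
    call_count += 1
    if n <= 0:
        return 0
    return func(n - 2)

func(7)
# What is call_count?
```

Linear recursion stepping by 2: 5 calls from n=7 down to ≤0.

Answer: 5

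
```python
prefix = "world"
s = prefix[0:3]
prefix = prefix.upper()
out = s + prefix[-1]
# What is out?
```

Trace:
`prefix = "world"` → prefix = 'world'
`s = prefix[0:3]` → s = 'wor'
`prefix = prefix.upper()` → prefix = 'WORLD'
`out = s + prefix[-1]` → out = 'worD'
So out = 'worD'

Answer: 'worD'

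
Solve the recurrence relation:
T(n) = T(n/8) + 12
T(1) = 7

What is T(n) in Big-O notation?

Each step divides n by 8 and adds 12. After log_8(n) steps we reach T(1)=7. So T(n) = 12·log_8(n) + 7 = O(log n).

Answer: O(log n)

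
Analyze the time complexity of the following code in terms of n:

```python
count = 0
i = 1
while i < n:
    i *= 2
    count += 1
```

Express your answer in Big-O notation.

Each loop level contributes: log n. Multiplying the contributions gives O(log n).

Answer: O(log n)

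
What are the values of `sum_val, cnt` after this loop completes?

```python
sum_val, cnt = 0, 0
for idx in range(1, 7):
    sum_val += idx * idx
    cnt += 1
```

Sum of squares and count
`sum_val, cnt` takes the values: (0, 0) → (1, 0) → (1, 1) → (5, 1) → (5, 2) → (14, 2) → (14, 3) → (30, 3) → (30, 4) → (55, 4) → (55, 5) → (91, 5) → (91, 6)

Answer: 91, 6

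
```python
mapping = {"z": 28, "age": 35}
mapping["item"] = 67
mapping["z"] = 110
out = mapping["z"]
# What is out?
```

Trace:
`mapping = {"z": 28, "age": 35}` → mapping = {'z': 28, 'age': 35}
`mapping["item"] = 67` → mapping = {'z': 28, 'age': 35, 'item': 67}
`mapping["z"] = 110` → mapping = {'z': 110, 'age': 35, 'item': 67}
`out = mapping["z"]` → out = 110
So out = 110

Answer: 110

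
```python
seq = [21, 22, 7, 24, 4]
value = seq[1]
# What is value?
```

Trace:
`seq = [21, 22, 7, 24, 4]` → seq = [21, 22, 7, 24, 4]
`value = seq[1]` → value = 22
So value = 22

Answer: 22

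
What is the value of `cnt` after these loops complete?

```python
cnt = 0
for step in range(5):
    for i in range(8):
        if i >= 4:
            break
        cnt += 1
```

Inner breaks at 4, outer runs 5 times
`cnt` takes the values: 0 → 1 → 2 → 3 → 4 → 5 → 6 → 7 → 8 → 9 → 10 → 11 → 12 → 13 → 14 → 15 → 16 → 17 → 18 → 19 → 20

Answer: 20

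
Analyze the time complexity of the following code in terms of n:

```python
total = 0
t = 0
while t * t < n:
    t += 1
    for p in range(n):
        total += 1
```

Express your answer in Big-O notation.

Each loop level contributes: √n × n. Multiplying the contributions gives O(n√n).

Answer: O(n√n)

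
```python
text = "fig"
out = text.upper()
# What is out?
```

Trace:
`text = "fig"` → text = 'fig'
`out = text.upper()` → out = 'FIG'
So out = 'FIG'

Answer: 'FIG'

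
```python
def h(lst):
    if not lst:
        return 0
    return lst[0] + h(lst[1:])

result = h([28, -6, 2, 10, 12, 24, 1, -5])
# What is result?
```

28 + (-6) + 2 + 10 + 12 + 24 + 1 + (-5) + 0 = 66

Answer: 66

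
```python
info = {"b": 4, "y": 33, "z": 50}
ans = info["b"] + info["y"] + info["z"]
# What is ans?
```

Trace:
`info = {"b": 4, "y": 33, "z": 50}` → info = {'b': 4, 'y': 33, 'z': 50}
`ans = info["b"] + info["y"] + info["z"]` → ans = 87
So ans = 87

Answer: 87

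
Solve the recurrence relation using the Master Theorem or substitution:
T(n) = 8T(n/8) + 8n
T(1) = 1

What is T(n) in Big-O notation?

By Master Theorem: a=8, b=8, f(n)=8n. Since log_8(8) = 1 and f(n) = Θ(n^1), Case 2 applies. T(n) = O(n log n).

Answer: O(n log n)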